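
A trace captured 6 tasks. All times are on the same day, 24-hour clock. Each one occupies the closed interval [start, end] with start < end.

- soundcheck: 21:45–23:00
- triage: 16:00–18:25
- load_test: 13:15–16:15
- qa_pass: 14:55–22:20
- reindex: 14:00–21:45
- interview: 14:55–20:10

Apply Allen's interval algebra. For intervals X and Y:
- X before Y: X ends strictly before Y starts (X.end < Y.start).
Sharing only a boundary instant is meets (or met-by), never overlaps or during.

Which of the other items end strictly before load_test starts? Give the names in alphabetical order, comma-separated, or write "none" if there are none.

none

Target load_test = [13:15, 16:15].
interview [14:55, 20:10] → overlapped-by → no.
qa_pass [14:55, 22:20] → overlapped-by → no.
reindex [14:00, 21:45] → overlapped-by → no.
soundcheck [21:45, 23:00] → after → no.
triage [16:00, 18:25] → overlapped-by → no.
Result: none.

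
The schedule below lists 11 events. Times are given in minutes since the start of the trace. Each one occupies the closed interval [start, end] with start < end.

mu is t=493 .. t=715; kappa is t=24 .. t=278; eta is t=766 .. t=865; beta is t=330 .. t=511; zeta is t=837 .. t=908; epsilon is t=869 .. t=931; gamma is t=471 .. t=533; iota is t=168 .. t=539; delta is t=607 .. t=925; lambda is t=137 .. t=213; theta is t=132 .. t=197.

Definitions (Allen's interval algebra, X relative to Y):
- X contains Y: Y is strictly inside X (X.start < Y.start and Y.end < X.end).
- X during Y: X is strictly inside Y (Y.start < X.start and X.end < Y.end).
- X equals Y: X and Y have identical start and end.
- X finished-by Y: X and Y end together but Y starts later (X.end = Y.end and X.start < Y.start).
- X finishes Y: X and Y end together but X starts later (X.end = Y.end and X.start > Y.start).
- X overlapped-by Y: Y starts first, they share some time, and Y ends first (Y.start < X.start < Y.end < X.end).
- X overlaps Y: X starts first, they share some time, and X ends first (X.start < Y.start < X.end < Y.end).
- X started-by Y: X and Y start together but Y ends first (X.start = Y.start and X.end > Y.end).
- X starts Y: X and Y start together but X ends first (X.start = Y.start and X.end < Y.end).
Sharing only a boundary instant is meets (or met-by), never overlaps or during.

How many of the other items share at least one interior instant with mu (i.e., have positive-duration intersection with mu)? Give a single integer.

4

Target mu = [t=493, t=715].
beta [t=330, t=511] → overlaps → counts.
delta [t=607, t=925] → overlapped-by → counts.
epsilon [t=869, t=931] → after → no.
eta [t=766, t=865] → after → no.
gamma [t=471, t=533] → overlaps → counts.
iota [t=168, t=539] → overlaps → counts.
kappa [t=24, t=278] → before → no.
lambda [t=137, t=213] → before → no.
theta [t=132, t=197] → before → no.
zeta [t=837, t=908] → after → no.
Total: 4.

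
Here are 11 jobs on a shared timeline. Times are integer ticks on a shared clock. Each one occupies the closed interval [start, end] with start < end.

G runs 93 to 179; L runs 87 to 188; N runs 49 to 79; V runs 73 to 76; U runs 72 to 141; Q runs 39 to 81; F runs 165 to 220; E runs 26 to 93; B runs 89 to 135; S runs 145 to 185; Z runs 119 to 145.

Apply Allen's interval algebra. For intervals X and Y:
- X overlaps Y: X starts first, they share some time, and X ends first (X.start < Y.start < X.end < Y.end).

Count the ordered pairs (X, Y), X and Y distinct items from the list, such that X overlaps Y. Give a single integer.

14

Checking all 110 ordered pairs for relation 'overlaps'; matching pairs in alphabetical order:
(B, G): B overlaps G ✓
(B, Z): B overlaps Z ✓
(E, B): E overlaps B ✓
(E, L): E overlaps L ✓
(E, U): E overlaps U ✓
(G, F): G overlaps F ✓
(G, S): G overlaps S ✓
(L, F): L overlaps F ✓
(N, U): N overlaps U ✓
(Q, U): Q overlaps U ✓
(S, F): S overlaps F ✓
(U, G): U overlaps G ✓
(U, L): U overlaps L ✓
(U, Z): U overlaps Z ✓
Count: 14.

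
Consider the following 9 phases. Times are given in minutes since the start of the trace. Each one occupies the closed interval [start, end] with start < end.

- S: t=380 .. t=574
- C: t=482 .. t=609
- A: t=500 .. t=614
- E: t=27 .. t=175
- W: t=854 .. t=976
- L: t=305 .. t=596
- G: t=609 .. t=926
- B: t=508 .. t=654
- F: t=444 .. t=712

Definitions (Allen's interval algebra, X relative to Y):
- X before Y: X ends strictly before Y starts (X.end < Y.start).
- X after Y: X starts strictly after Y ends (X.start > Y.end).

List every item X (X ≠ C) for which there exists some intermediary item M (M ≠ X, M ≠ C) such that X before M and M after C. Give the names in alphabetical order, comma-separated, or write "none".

Target C = [t=482, t=609].
Intermediaries M with M after C: W.
Via W — items with X before W: A, B, E, F, L, S.
Union: A, B, E, F, L, S.

A, B, E, F, L, S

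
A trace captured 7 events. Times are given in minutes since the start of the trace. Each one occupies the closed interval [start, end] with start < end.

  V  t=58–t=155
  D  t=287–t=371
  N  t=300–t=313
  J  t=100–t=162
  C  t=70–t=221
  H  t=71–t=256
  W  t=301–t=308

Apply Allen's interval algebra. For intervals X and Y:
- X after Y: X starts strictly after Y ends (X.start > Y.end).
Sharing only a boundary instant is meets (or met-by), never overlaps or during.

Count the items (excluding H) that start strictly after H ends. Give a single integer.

Target H = [t=71, t=256].
C [t=70, t=221] → overlaps → no.
D [t=287, t=371] → after → counts.
J [t=100, t=162] → during → no.
N [t=300, t=313] → after → counts.
V [t=58, t=155] → overlaps → no.
W [t=301, t=308] → after → counts.
Total: 3.

3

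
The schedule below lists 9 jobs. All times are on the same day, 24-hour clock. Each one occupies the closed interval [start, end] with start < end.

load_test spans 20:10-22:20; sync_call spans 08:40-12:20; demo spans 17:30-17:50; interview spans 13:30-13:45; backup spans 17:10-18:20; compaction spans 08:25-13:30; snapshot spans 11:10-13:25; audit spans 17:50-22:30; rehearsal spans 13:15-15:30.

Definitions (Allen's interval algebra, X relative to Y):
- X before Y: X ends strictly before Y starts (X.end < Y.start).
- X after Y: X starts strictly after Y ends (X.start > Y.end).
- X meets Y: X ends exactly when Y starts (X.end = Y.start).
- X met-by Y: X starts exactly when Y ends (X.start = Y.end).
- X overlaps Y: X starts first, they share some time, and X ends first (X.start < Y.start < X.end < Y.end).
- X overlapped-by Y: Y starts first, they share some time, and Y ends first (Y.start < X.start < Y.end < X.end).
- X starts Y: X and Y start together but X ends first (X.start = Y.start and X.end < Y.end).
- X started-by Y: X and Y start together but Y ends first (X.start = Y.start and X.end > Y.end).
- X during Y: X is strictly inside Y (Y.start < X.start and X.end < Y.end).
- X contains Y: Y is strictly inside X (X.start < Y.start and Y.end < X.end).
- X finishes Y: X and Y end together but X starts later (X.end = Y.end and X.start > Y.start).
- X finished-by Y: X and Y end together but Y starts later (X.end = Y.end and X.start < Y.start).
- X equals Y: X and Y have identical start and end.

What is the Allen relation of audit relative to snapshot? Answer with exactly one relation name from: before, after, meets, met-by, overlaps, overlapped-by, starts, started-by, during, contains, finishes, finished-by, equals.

audit = [17:50, 22:30]; snapshot = [11:10, 13:25].
Compare endpoints: audit.start > snapshot.start, audit.start > snapshot.end, audit.end > snapshot.start, audit.end > snapshot.end.
That pattern is 'after'.

after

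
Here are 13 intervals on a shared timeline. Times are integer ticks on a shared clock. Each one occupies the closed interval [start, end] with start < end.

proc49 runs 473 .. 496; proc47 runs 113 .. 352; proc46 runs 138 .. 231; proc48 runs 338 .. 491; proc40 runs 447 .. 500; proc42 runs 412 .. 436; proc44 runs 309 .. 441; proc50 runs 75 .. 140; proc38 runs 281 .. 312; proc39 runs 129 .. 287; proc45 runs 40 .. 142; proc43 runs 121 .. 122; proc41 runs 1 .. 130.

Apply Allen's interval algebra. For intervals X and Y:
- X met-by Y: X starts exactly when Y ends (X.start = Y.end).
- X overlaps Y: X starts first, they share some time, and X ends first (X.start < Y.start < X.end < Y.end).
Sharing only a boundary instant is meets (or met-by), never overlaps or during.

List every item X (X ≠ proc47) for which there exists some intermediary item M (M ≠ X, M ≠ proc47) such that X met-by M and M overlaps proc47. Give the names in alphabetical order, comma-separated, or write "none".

none

Target proc47 = [113, 352].
Intermediaries M with M overlaps proc47: proc41, proc45, proc50.
Via proc41 — items with X met-by proc41: none.
Via proc45 — items with X met-by proc45: none.
Via proc50 — items with X met-by proc50: none.
Union: none.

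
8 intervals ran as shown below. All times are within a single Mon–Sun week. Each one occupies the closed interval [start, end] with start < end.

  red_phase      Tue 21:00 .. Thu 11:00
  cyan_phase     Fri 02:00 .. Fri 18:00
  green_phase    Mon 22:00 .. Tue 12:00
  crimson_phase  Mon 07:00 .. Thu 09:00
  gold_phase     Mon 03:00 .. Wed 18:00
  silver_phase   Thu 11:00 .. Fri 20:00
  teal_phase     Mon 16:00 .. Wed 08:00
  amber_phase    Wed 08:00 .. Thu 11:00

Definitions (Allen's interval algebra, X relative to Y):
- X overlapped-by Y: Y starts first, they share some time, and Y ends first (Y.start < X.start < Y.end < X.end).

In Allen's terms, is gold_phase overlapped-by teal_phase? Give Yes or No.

No

gold_phase = [Mon 03:00, Wed 18:00], teal_phase = [Mon 16:00, Wed 08:00].
Actual relation of gold_phase to teal_phase: contains.
Asked whether 'overlapped-by' holds → No.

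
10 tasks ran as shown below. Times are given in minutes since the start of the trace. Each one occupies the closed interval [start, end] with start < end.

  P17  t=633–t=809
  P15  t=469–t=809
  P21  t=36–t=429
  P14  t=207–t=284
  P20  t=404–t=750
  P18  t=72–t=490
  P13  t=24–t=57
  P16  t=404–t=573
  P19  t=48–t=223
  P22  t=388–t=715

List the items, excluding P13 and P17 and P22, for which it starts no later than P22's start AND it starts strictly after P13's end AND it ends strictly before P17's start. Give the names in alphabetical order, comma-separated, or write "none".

P14, P18

Conditions: its start is no later than P22's start (X.start <= t=388) AND its start is strictly after P13's end (X.start > t=57) AND its end is strictly before P17's start (X.end < t=633).
P14: start t=207 <= t=388? ✓; start t=207 > t=57? ✓; end t=284 < t=633? ✓ → yes.
P15: start t=469 <= t=388? ✗; start t=469 > t=57? ✓; end t=809 < t=633? ✗ → no.
P16: start t=404 <= t=388? ✗; start t=404 > t=57? ✓; end t=573 < t=633? ✓ → no.
P18: start t=72 <= t=388? ✓; start t=72 > t=57? ✓; end t=490 < t=633? ✓ → yes.
P19: start t=48 <= t=388? ✓; start t=48 > t=57? ✗; end t=223 < t=633? ✓ → no.
P20: start t=404 <= t=388? ✗; start t=404 > t=57? ✓; end t=750 < t=633? ✗ → no.
P21: start t=36 <= t=388? ✓; start t=36 > t=57? ✗; end t=429 < t=633? ✓ → no.
Result: P14, P18.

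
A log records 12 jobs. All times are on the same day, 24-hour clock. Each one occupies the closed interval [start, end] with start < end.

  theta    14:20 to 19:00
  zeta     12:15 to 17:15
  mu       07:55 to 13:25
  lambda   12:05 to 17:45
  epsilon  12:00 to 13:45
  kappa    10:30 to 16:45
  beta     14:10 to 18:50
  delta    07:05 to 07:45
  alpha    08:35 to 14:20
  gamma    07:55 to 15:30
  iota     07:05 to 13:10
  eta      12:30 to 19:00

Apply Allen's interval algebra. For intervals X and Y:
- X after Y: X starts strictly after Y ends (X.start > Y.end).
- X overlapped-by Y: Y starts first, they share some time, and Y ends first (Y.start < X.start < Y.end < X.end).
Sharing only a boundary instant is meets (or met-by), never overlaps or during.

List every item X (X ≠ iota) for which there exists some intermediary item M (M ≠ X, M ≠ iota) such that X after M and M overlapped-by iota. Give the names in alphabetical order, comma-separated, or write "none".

Target iota = [07:05, 13:10].
Intermediaries M with M overlapped-by iota: alpha, epsilon, eta, gamma, kappa, lambda, mu, zeta.
Via alpha — items with X after alpha: none.
Via epsilon — items with X after epsilon: beta, theta.
Via eta — items with X after eta: none.
Via gamma — items with X after gamma: none.
Via kappa — items with X after kappa: none.
Via lambda — items with X after lambda: none.
Via mu — items with X after mu: beta, theta.
Via zeta — items with X after zeta: none.
Union: beta, theta.

beta, theta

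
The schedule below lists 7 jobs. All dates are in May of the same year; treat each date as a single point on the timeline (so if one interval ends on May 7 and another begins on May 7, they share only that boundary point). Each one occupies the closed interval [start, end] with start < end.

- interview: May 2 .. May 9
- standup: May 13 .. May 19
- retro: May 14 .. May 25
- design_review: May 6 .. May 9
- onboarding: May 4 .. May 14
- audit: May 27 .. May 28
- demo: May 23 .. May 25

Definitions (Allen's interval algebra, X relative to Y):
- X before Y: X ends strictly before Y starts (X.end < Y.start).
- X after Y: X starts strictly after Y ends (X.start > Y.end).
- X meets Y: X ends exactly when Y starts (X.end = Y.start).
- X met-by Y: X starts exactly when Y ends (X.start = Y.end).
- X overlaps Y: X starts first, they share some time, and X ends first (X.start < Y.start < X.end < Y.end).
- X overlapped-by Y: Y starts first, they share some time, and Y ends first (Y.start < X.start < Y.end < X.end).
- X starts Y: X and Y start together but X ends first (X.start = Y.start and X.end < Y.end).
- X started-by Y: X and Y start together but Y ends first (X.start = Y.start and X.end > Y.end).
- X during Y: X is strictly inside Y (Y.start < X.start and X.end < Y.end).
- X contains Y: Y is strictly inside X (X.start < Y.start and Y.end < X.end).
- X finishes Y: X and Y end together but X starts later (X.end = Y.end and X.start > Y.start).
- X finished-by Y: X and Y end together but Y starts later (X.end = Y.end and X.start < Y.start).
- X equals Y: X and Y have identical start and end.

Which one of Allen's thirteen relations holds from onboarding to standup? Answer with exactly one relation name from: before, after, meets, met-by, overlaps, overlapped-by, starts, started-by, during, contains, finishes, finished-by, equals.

onboarding = [May 4, May 14]; standup = [May 13, May 19].
Compare endpoints: onboarding.start < standup.start, onboarding.start < standup.end, onboarding.end > standup.start, onboarding.end < standup.end.
That pattern is 'overlaps'.

overlaps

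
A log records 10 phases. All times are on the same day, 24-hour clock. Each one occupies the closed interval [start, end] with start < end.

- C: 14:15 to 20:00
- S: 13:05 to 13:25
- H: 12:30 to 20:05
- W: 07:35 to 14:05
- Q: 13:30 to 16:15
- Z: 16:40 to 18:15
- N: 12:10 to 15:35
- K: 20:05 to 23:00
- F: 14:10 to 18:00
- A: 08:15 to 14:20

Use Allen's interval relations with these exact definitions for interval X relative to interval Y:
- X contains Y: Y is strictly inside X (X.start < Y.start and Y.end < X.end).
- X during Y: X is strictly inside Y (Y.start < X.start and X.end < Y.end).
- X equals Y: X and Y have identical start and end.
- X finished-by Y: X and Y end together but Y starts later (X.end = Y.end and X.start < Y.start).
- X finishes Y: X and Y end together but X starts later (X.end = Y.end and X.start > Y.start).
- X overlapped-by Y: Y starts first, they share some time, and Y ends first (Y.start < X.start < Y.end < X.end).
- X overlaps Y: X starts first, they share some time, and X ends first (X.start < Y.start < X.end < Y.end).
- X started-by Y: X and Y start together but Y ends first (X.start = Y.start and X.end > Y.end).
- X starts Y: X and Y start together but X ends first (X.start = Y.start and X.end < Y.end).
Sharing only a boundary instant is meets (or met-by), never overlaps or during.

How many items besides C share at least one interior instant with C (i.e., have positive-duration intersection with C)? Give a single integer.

6

Target C = [14:15, 20:00].
A [08:15, 14:20] → overlaps → counts.
F [14:10, 18:00] → overlaps → counts.
H [12:30, 20:05] → contains → counts.
K [20:05, 23:00] → after → no.
N [12:10, 15:35] → overlaps → counts.
Q [13:30, 16:15] → overlaps → counts.
S [13:05, 13:25] → before → no.
W [07:35, 14:05] → before → no.
Z [16:40, 18:15] → during → counts.
Total: 6.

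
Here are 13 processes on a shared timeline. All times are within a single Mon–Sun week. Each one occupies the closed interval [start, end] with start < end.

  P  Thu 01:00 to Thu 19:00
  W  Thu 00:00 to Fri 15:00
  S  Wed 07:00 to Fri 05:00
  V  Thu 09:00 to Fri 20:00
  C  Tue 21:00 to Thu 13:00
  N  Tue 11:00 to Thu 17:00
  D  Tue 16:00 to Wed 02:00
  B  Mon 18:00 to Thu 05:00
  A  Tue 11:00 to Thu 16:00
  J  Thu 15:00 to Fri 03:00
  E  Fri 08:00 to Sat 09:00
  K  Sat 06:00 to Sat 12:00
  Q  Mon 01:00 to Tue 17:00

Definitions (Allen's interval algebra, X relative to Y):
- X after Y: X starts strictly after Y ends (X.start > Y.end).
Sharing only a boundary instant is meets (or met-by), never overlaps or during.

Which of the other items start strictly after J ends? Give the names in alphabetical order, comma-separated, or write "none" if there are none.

E, K

Target J = [Thu 15:00, Fri 03:00].
A [Tue 11:00, Thu 16:00] → overlaps → no.
B [Mon 18:00, Thu 05:00] → before → no.
C [Tue 21:00, Thu 13:00] → before → no.
D [Tue 16:00, Wed 02:00] → before → no.
E [Fri 08:00, Sat 09:00] → after → yes.
K [Sat 06:00, Sat 12:00] → after → yes.
N [Tue 11:00, Thu 17:00] → overlaps → no.
P [Thu 01:00, Thu 19:00] → overlaps → no.
Q [Mon 01:00, Tue 17:00] → before → no.
S [Wed 07:00, Fri 05:00] → contains → no.
V [Thu 09:00, Fri 20:00] → contains → no.
W [Thu 00:00, Fri 15:00] → contains → no.
Result: E, K.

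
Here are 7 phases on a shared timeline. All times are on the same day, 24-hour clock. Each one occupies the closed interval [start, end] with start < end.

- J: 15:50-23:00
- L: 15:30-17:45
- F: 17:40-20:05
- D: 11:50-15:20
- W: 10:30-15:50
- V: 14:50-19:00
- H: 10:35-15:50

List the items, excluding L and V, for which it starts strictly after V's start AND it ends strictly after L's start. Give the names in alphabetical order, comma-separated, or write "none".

F, J

Conditions: its start is strictly after V's start (X.start > 14:50) AND its end is strictly after L's start (X.end > 15:30).
D: start 11:50 > 14:50? ✗; end 15:20 > 15:30? ✗ → no.
F: start 17:40 > 14:50? ✓; end 20:05 > 15:30? ✓ → yes.
H: start 10:35 > 14:50? ✗; end 15:50 > 15:30? ✓ → no.
J: start 15:50 > 14:50? ✓; end 23:00 > 15:30? ✓ → yes.
W: start 10:30 > 14:50? ✗; end 15:50 > 15:30? ✓ → no.
Result: F, J.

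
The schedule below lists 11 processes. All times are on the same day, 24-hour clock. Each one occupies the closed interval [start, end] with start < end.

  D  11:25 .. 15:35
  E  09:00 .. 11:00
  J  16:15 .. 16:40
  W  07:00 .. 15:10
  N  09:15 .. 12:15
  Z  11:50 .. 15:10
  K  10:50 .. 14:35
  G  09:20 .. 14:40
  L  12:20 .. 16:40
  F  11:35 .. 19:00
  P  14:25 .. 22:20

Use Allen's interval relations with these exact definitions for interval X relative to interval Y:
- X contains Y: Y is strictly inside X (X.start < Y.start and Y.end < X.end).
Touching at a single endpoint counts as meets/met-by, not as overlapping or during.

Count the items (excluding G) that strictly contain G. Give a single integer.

1

Target G = [09:20, 14:40].
D [11:25, 15:35] → overlapped-by → no.
E [09:00, 11:00] → overlaps → no.
F [11:35, 19:00] → overlapped-by → no.
J [16:15, 16:40] → after → no.
K [10:50, 14:35] → during → no.
L [12:20, 16:40] → overlapped-by → no.
N [09:15, 12:15] → overlaps → no.
P [14:25, 22:20] → overlapped-by → no.
W [07:00, 15:10] → contains → counts.
Z [11:50, 15:10] → overlapped-by → no.
Total: 1.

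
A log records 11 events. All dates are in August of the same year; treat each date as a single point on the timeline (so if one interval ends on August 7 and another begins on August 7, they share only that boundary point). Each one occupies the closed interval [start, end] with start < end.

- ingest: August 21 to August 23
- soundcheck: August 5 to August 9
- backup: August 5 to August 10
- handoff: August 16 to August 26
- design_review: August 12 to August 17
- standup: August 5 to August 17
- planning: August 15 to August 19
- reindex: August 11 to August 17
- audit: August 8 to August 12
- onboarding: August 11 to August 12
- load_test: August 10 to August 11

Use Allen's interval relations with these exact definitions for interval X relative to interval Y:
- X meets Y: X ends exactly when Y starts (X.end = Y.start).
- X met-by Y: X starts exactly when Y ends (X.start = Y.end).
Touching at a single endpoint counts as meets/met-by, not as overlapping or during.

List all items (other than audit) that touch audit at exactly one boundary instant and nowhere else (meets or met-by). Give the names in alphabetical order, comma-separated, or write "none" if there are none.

design_review

Target audit = [August 8, August 12].
backup [August 5, August 10] → overlaps → no.
design_review [August 12, August 17] → met-by → yes.
handoff [August 16, August 26] → after → no.
ingest [August 21, August 23] → after → no.
load_test [August 10, August 11] → during → no.
onboarding [August 11, August 12] → finishes → no.
planning [August 15, August 19] → after → no.
reindex [August 11, August 17] → overlapped-by → no.
soundcheck [August 5, August 9] → overlaps → no.
standup [August 5, August 17] → contains → no.
Result: design_review.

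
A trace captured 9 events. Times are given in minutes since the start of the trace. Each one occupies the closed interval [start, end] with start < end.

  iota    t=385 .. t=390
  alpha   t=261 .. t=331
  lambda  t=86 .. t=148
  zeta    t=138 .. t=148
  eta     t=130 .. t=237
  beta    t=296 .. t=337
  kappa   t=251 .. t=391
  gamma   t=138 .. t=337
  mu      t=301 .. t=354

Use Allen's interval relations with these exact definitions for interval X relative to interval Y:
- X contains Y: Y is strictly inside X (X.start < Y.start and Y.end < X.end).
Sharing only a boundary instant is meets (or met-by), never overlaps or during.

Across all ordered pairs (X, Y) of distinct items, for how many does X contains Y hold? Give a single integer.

6

Checking all 72 ordered pairs for relation 'contains'; matching pairs in alphabetical order:
(eta, zeta): eta contains zeta ✓
(gamma, alpha): gamma contains alpha ✓
(kappa, alpha): kappa contains alpha ✓
(kappa, beta): kappa contains beta ✓
(kappa, iota): kappa contains iota ✓
(kappa, mu): kappa contains mu ✓
Count: 6.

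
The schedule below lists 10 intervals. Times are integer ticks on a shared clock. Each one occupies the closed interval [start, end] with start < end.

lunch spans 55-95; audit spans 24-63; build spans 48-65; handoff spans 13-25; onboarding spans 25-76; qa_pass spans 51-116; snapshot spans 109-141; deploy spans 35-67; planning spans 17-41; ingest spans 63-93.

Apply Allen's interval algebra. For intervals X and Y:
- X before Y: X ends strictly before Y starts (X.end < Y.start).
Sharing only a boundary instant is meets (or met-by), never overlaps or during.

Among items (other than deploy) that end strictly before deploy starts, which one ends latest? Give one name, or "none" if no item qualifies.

handoff

Target deploy = [35, 67].
audit [24, 63] → overlaps → excluded.
build [48, 65] → during → excluded.
handoff [13, 25] → before → candidate.
ingest [63, 93] → overlapped-by → excluded.
lunch [55, 95] → overlapped-by → excluded.
onboarding [25, 76] → contains → excluded.
planning [17, 41] → overlaps → excluded.
qa_pass [51, 116] → overlapped-by → excluded.
snapshot [109, 141] → after → excluded.
Among candidates, latest end is 25 → handoff.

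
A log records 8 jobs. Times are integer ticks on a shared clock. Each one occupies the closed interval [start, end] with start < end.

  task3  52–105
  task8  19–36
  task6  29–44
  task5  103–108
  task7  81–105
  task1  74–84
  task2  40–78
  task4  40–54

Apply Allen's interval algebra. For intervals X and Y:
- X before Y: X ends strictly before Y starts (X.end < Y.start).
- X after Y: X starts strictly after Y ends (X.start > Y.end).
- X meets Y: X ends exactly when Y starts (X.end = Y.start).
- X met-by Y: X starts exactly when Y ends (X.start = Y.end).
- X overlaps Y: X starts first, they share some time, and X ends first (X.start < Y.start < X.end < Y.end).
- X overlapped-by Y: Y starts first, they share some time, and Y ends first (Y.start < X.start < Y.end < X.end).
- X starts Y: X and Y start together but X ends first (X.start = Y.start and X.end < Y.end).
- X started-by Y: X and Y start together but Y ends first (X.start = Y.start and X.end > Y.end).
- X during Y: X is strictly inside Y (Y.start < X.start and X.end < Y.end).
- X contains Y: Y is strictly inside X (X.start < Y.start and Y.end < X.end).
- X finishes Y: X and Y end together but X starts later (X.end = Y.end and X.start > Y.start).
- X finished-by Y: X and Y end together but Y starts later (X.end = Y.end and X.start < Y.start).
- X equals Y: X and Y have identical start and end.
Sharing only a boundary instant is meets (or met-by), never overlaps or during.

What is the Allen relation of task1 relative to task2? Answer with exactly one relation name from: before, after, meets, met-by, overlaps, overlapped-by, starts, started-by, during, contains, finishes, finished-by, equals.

overlapped-by

task1 = [74, 84]; task2 = [40, 78].
Compare endpoints: task1.start > task2.start, task1.start < task2.end, task1.end > task2.start, task1.end > task2.end.
That pattern is 'overlapped-by'.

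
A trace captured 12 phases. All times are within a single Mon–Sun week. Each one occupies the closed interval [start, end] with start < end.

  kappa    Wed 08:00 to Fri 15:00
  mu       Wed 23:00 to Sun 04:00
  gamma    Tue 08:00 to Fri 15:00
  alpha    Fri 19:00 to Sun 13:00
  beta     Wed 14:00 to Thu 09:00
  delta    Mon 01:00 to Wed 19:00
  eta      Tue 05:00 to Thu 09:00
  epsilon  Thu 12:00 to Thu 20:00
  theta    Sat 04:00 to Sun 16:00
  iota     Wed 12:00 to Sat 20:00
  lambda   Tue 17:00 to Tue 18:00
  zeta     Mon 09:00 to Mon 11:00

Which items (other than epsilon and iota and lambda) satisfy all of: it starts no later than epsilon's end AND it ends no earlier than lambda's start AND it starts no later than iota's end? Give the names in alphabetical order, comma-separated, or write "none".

Conditions: its start is no later than epsilon's end (X.start <= Thu 20:00) AND its end is no earlier than lambda's start (X.end >= Tue 17:00) AND its start is no later than iota's end (X.start <= Sat 20:00).
alpha: start Fri 19:00 <= Thu 20:00? ✗; end Sun 13:00 >= Tue 17:00? ✓; start Fri 19:00 <= Sat 20:00? ✓ → no.
beta: start Wed 14:00 <= Thu 20:00? ✓; end Thu 09:00 >= Tue 17:00? ✓; start Wed 14:00 <= Sat 20:00? ✓ → yes.
delta: start Mon 01:00 <= Thu 20:00? ✓; end Wed 19:00 >= Tue 17:00? ✓; start Mon 01:00 <= Sat 20:00? ✓ → yes.
eta: start Tue 05:00 <= Thu 20:00? ✓; end Thu 09:00 >= Tue 17:00? ✓; start Tue 05:00 <= Sat 20:00? ✓ → yes.
gamma: start Tue 08:00 <= Thu 20:00? ✓; end Fri 15:00 >= Tue 17:00? ✓; start Tue 08:00 <= Sat 20:00? ✓ → yes.
kappa: start Wed 08:00 <= Thu 20:00? ✓; end Fri 15:00 >= Tue 17:00? ✓; start Wed 08:00 <= Sat 20:00? ✓ → yes.
mu: start Wed 23:00 <= Thu 20:00? ✓; end Sun 04:00 >= Tue 17:00? ✓; start Wed 23:00 <= Sat 20:00? ✓ → yes.
theta: start Sat 04:00 <= Thu 20:00? ✗; end Sun 16:00 >= Tue 17:00? ✓; start Sat 04:00 <= Sat 20:00? ✓ → no.
zeta: start Mon 09:00 <= Thu 20:00? ✓; end Mon 11:00 >= Tue 17:00? ✗; start Mon 09:00 <= Sat 20:00? ✓ → no.
Result: beta, delta, eta, gamma, kappa, mu.

beta, delta, eta, gamma, kappa, mu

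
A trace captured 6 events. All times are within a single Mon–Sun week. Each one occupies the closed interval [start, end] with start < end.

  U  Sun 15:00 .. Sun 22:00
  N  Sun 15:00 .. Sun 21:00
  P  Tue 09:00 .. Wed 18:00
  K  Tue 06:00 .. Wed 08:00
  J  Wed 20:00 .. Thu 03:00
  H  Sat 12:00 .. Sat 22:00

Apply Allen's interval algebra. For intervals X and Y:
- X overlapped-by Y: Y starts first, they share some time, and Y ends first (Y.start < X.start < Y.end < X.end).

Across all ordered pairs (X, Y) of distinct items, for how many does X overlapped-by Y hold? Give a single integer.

Checking all 30 ordered pairs for relation 'overlapped-by'; matching pairs in alphabetical order:
(P, K): P overlapped-by K ✓
Count: 1.

1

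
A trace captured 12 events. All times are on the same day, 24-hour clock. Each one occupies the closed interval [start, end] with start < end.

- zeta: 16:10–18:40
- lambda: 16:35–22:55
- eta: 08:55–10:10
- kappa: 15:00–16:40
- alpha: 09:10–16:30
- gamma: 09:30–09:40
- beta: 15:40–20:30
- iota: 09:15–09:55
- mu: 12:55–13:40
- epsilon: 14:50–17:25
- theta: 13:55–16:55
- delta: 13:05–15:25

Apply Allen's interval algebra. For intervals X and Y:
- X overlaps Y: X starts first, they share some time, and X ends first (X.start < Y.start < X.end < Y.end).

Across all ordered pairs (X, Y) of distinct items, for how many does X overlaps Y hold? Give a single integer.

22

Checking all 132 ordered pairs for relation 'overlaps'; matching pairs in alphabetical order:
(alpha, beta): alpha overlaps beta ✓
(alpha, epsilon): alpha overlaps epsilon ✓
(alpha, kappa): alpha overlaps kappa ✓
(alpha, theta): alpha overlaps theta ✓
(alpha, zeta): alpha overlaps zeta ✓
(beta, lambda): beta overlaps lambda ✓
(delta, epsilon): delta overlaps epsilon ✓
(delta, kappa): delta overlaps kappa ✓
(delta, theta): delta overlaps theta ✓
(epsilon, beta): epsilon overlaps beta ✓
(epsilon, lambda): epsilon overlaps lambda ✓
(epsilon, zeta): epsilon overlaps zeta ✓
(eta, alpha): eta overlaps alpha ✓
(kappa, beta): kappa overlaps beta ✓
(kappa, lambda): kappa overlaps lambda ✓
(kappa, zeta): kappa overlaps zeta ✓
(mu, delta): mu overlaps delta ✓
(theta, beta): theta overlaps beta ✓
(theta, epsilon): theta overlaps epsilon ✓
(theta, lambda): theta overlaps lambda ✓
(theta, zeta): theta overlaps zeta ✓
(zeta, lambda): zeta overlaps lambda ✓
Count: 22.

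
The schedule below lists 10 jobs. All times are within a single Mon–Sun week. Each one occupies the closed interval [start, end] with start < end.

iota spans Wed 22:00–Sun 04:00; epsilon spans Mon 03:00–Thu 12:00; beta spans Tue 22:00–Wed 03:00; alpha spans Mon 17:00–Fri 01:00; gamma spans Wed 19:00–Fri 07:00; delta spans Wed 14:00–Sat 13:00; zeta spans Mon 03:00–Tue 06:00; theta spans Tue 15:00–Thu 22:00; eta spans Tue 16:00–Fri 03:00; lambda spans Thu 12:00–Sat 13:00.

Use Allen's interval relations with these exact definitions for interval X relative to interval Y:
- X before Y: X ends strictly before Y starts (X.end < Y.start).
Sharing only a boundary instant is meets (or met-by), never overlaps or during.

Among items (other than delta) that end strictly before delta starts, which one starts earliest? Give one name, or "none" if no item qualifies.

Target delta = [Wed 14:00, Sat 13:00].
alpha [Mon 17:00, Fri 01:00] → overlaps → excluded.
beta [Tue 22:00, Wed 03:00] → before → candidate.
epsilon [Mon 03:00, Thu 12:00] → overlaps → excluded.
eta [Tue 16:00, Fri 03:00] → overlaps → excluded.
gamma [Wed 19:00, Fri 07:00] → during → excluded.
iota [Wed 22:00, Sun 04:00] → overlapped-by → excluded.
lambda [Thu 12:00, Sat 13:00] → finishes → excluded.
theta [Tue 15:00, Thu 22:00] → overlaps → excluded.
zeta [Mon 03:00, Tue 06:00] → before → candidate.
Among candidates, earliest start is Mon 03:00 → zeta.

zeta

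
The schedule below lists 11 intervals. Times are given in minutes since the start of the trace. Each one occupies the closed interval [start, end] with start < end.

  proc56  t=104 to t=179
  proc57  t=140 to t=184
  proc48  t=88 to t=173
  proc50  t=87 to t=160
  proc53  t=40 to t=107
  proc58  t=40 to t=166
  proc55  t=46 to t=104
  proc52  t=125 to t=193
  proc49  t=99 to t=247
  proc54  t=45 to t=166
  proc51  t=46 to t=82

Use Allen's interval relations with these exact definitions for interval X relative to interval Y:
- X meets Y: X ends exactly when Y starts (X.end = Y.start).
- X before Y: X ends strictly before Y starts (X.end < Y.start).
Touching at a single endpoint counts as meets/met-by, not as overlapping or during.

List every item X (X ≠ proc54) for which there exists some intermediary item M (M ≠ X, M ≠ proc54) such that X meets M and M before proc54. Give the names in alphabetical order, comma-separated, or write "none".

Target proc54 = [t=45, t=166].
Intermediaries M with M before proc54: none.
Union: none.

none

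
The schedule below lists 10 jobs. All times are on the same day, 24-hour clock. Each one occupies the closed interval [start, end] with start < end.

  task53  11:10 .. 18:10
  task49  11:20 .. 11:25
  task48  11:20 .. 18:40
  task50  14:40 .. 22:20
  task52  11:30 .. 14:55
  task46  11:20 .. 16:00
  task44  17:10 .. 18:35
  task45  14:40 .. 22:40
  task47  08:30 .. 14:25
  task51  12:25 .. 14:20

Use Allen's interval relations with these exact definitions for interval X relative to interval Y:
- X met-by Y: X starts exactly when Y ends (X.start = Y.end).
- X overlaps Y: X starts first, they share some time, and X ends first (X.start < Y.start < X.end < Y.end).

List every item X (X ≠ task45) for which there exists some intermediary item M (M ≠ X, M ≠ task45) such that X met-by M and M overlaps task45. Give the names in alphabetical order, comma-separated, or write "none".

none

Target task45 = [14:40, 22:40].
Intermediaries M with M overlaps task45: task46, task48, task52, task53.
Via task46 — items with X met-by task46: none.
Via task48 — items with X met-by task48: none.
Via task52 — items with X met-by task52: none.
Via task53 — items with X met-by task53: none.
Union: none.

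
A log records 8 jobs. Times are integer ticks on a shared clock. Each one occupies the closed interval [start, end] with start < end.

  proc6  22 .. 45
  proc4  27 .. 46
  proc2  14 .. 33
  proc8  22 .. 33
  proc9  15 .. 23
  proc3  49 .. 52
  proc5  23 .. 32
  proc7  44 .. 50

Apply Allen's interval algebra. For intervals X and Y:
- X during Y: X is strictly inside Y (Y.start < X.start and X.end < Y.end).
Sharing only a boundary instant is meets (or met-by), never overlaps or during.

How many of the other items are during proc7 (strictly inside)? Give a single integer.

0

Target proc7 = [44, 50].
proc2 [14, 33] → before → no.
proc3 [49, 52] → overlapped-by → no.
proc4 [27, 46] → overlaps → no.
proc5 [23, 32] → before → no.
proc6 [22, 45] → overlaps → no.
proc8 [22, 33] → before → no.
proc9 [15, 23] → before → no.
Total: 0.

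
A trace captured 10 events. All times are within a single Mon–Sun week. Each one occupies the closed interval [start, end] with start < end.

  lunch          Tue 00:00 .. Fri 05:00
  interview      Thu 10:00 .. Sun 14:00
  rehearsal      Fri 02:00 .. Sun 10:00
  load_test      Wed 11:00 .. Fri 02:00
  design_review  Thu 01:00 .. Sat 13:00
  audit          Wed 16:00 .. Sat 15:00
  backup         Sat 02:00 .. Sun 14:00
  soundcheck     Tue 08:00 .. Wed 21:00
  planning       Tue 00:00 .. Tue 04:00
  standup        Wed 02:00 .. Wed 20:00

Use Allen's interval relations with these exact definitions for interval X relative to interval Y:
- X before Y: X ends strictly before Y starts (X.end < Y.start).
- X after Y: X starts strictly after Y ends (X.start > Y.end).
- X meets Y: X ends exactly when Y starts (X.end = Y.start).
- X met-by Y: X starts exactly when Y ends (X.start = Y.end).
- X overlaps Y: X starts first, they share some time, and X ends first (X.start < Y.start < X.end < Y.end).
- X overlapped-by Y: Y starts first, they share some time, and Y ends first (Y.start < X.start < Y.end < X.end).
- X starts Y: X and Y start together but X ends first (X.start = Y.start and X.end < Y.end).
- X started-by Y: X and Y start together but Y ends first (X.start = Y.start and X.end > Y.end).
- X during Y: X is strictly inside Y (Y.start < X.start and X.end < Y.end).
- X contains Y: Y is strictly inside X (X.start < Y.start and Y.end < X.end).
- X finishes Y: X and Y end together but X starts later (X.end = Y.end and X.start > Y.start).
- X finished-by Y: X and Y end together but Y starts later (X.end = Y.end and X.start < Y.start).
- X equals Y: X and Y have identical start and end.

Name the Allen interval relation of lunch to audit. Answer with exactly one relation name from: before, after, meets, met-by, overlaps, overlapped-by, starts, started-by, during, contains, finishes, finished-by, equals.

overlaps

lunch = [Tue 00:00, Fri 05:00]; audit = [Wed 16:00, Sat 15:00].
Compare endpoints: lunch.start < audit.start, lunch.start < audit.end, lunch.end > audit.start, lunch.end < audit.end.
That pattern is 'overlaps'.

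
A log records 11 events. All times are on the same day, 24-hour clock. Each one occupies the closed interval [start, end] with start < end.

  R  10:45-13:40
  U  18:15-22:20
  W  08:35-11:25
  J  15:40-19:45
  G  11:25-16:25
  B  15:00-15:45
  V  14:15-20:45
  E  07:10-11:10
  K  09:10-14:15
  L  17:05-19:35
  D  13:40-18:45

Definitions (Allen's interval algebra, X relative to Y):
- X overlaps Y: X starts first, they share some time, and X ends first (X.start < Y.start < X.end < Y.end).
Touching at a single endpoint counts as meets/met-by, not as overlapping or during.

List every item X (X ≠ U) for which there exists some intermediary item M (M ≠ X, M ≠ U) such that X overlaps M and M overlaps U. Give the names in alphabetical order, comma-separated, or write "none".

Target U = [18:15, 22:20].
Intermediaries M with M overlaps U: D, J, L, V.
Via D — items with X overlaps D: G, K.
Via J — items with X overlaps J: B, D, G.
Via L — items with X overlaps L: D.
Via V — items with X overlaps V: D, G.
Union: B, D, G, K.

B, D, G, K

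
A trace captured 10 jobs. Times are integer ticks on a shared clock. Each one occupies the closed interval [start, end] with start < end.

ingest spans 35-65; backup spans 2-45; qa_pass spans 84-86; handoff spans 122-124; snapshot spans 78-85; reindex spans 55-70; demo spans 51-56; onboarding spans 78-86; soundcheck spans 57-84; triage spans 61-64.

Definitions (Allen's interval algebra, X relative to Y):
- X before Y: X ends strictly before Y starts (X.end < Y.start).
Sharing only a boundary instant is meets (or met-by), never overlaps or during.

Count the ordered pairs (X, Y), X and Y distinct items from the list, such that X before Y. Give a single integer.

30

Checking all 90 ordered pairs for relation 'before'; matching pairs in alphabetical order:
(backup, demo): backup before demo ✓
(backup, handoff): backup before handoff ✓
(backup, onboarding): backup before onboarding ✓
(backup, qa_pass): backup before qa_pass ✓
(backup, reindex): backup before reindex ✓
(backup, snapshot): backup before snapshot ✓
(backup, soundcheck): backup before soundcheck ✓
(backup, triage): backup before triage ✓
(demo, handoff): demo before handoff ✓
(demo, onboarding): demo before onboarding ✓
(demo, qa_pass): demo before qa_pass ✓
(demo, snapshot): demo before snapshot ✓
(demo, soundcheck): demo before soundcheck ✓
(demo, triage): demo before triage ✓
(ingest, handoff): ingest before handoff ✓
(ingest, onboarding): ingest before onboarding ✓
(ingest, qa_pass): ingest before qa_pass ✓
(ingest, snapshot): ingest before snapshot ✓
(onboarding, handoff): onboarding before handoff ✓
(qa_pass, handoff): qa_pass before handoff ✓
(reindex, handoff): reindex before handoff ✓
(reindex, onboarding): reindex before onboarding ✓
(reindex, qa_pass): reindex before qa_pass ✓
(reindex, snapshot): reindex before snapshot ✓
... plus 6 further pairs not listed.
Count: 30.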